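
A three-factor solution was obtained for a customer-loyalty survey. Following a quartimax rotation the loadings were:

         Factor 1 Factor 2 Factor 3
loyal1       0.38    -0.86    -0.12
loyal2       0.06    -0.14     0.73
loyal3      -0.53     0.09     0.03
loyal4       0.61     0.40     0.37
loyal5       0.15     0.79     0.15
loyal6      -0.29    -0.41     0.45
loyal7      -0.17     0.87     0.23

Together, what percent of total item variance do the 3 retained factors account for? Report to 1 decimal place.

Communalities: 0.8984, 0.5561, 0.2899, 0.6690, 0.6691, 0.4547, 0.8387; Σh² = 4.3759.
Total variance with 7 standardized items is 7, so the solution explains 4.3759/7 = 0.6251 = 62.51%.

62.5%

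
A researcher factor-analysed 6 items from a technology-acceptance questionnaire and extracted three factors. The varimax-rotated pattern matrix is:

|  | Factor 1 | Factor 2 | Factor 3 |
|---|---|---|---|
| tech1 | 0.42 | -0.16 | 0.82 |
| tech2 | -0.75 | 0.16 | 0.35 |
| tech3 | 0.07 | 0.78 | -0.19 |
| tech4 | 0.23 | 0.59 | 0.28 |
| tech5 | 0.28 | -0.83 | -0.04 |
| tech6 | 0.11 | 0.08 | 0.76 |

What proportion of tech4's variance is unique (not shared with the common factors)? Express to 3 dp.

h² = 0.23² + 0.59² + 0.28² = 0.0529 + 0.3481 + 0.0784 = 0.4794
Uniqueness u² = 1 − h² = 1 − 0.4794 = 0.5206

0.521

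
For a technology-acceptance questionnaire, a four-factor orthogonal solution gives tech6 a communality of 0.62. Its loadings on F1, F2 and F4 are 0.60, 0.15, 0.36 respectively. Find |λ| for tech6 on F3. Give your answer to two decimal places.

0.33

Under orthogonal rotation h² = Σλ², so λ_F3² = h² − (0.5121) = 0.62 − 0.5121 = 0.1079.
|λ| = √0.1079 = 0.3285.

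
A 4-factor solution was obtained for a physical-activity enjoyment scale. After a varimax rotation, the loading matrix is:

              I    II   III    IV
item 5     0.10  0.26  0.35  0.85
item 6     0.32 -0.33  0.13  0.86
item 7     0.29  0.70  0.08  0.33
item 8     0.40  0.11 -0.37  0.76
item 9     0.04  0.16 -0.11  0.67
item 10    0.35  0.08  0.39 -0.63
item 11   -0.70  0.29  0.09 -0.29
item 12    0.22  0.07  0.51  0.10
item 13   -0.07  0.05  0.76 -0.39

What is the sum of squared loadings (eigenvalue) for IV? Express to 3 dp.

SS loadings for IV = 0.85² + 0.86² + 0.33² + 0.76² + 0.67² + (-0.63)² + (-0.29)² + 0.10² + (-0.39)² = 0.7225 + 0.7396 + 0.1089 + 0.5776 + 0.4489 + 0.3969 + 0.0841 + 0.0100 + 0.1521 = 3.2406

3.241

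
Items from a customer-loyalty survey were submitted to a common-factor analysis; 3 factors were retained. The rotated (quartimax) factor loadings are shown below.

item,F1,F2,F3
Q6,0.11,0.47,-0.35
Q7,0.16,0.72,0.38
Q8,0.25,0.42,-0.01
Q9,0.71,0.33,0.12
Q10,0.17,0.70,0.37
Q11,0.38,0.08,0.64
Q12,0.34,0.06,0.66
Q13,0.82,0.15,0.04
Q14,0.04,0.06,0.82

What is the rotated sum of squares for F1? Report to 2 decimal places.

1.57

SS loadings for F1 = 0.11² + 0.16² + 0.25² + 0.71² + 0.17² + 0.38² + 0.34² + 0.82² + 0.04² = 0.0121 + 0.0256 + 0.0625 + 0.5041 + 0.0289 + 0.1444 + 0.1156 + 0.6724 + 0.0016 = 1.5672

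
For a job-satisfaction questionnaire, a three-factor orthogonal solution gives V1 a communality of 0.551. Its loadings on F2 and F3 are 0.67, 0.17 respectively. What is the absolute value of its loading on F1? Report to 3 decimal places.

0.271

Under orthogonal rotation h² = Σλ², so λ_F1² = h² − (0.4778) = 0.551 − 0.4778 = 0.0732.
|λ| = √0.0732 = 0.2706.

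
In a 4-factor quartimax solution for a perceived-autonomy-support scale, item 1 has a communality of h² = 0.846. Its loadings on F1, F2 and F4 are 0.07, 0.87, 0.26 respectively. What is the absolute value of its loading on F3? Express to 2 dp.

0.13

Under orthogonal rotation h² = Σλ², so λ_F3² = h² − (0.8294) = 0.846 − 0.8294 = 0.0166.
|λ| = √0.0166 = 0.1288.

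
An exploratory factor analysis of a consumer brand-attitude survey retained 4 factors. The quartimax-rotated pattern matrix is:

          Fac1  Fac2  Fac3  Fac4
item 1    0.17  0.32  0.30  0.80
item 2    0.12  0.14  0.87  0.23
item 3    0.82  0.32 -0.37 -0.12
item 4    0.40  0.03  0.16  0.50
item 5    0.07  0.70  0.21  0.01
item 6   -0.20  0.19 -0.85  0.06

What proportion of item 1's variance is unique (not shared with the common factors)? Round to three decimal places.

0.139

h² = 0.17² + 0.32² + 0.30² + 0.80² = 0.0289 + 0.1024 + 0.0900 + 0.6400 = 0.8613
Uniqueness u² = 1 − h² = 1 − 0.8613 = 0.1387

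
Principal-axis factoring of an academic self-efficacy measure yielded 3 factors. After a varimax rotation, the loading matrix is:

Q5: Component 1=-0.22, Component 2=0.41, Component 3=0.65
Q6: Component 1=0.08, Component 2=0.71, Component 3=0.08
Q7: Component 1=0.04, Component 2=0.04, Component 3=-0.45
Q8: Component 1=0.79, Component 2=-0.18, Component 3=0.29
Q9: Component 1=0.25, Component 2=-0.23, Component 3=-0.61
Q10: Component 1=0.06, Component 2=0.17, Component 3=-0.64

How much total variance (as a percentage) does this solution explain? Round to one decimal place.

Communalities: 0.6390, 0.5169, 0.2057, 0.7406, 0.4875, 0.4421; Σh² = 3.0318.
Total variance with 6 standardized items is 6, so the solution explains 3.0318/6 = 0.5053 = 50.53%.

50.5%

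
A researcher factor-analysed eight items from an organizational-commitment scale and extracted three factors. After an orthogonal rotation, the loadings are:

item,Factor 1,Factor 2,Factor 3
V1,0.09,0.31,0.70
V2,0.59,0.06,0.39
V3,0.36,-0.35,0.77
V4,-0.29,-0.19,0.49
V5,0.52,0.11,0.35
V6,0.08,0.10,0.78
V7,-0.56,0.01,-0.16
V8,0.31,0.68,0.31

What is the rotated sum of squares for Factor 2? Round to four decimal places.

0.7429

SS loadings for Factor 2 = 0.31² + 0.06² + (-0.35)² + (-0.19)² + 0.11² + 0.10² + 0.01² + 0.68² = 0.0961 + 0.0036 + 0.1225 + 0.0361 + 0.0121 + 0.0100 + 0.0001 + 0.4624 = 0.7429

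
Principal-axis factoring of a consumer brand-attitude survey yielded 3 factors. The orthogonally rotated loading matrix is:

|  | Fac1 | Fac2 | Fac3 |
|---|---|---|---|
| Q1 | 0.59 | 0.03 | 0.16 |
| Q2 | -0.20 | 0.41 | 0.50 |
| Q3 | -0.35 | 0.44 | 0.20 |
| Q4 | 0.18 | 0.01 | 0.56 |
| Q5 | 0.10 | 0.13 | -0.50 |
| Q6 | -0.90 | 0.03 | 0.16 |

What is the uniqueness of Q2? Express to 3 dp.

h² = (-0.20)² + 0.41² + 0.50² = 0.0400 + 0.1681 + 0.2500 = 0.4581
Uniqueness u² = 1 − h² = 1 − 0.4581 = 0.5419

0.542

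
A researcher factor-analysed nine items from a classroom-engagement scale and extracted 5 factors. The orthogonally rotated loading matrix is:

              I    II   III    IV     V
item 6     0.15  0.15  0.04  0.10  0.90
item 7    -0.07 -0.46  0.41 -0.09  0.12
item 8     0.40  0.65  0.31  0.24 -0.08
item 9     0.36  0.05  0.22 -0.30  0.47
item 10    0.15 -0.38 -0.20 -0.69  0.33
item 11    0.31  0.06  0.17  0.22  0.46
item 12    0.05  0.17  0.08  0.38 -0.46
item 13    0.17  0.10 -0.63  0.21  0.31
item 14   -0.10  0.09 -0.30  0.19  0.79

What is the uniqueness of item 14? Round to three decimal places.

h² = (-0.10)² + 0.09² + (-0.30)² + 0.19² + 0.79² = 0.0100 + 0.0081 + 0.0900 + 0.0361 + 0.6241 = 0.7683
Uniqueness u² = 1 − h² = 1 − 0.7683 = 0.2317

0.232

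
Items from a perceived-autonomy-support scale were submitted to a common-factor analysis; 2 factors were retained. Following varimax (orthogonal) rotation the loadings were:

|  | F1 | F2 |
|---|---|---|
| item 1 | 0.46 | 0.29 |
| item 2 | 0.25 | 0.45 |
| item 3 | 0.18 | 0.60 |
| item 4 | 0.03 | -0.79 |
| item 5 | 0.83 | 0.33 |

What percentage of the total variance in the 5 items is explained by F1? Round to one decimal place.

SS loadings for F1 = 0.46² + 0.25² + 0.18² + 0.03² + 0.83² = 0.9963
With 5 standardized items, total variance = 5. Proportion = 0.9963/5 = 0.1993 → 19.93%.

19.9%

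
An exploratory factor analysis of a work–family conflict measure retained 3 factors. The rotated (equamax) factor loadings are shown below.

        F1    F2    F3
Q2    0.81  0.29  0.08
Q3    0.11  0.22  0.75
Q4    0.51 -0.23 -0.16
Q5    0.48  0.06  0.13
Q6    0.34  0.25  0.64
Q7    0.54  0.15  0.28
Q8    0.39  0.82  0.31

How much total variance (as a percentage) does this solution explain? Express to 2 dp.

55.14%

Communalities: 0.7466, 0.6230, 0.3386, 0.2509, 0.5877, 0.3925, 0.9206; Σh² = 3.8599.
Total variance with 7 standardized items is 7, so the solution explains 3.8599/7 = 0.5514 = 55.14%.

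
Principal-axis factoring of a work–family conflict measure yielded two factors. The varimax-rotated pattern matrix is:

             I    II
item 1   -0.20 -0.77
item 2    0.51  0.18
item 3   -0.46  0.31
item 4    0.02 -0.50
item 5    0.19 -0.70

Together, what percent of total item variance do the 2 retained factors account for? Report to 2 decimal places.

Communalities: 0.6329, 0.2925, 0.3077, 0.2504, 0.5261; Σh² = 2.0096.
Total variance with 5 standardized items is 5, so the solution explains 2.0096/5 = 0.4019 = 40.19%.

40.19%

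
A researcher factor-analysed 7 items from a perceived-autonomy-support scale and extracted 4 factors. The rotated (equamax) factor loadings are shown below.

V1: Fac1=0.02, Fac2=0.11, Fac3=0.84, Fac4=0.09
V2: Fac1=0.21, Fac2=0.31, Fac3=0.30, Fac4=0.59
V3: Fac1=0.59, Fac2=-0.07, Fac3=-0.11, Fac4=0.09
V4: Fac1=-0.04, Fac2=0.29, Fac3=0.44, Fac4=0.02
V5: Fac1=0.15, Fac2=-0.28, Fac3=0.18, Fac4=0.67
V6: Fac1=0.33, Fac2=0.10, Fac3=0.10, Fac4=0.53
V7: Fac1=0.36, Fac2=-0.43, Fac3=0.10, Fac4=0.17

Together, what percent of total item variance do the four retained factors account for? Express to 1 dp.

SS loadings by factor: 0.6552, 0.4705, 1.0537, 1.1234; total = 3.3028.
Total variance with 7 standardized items is 7, so the solution explains 3.3028/7 = 0.4718 = 47.18%.

47.2%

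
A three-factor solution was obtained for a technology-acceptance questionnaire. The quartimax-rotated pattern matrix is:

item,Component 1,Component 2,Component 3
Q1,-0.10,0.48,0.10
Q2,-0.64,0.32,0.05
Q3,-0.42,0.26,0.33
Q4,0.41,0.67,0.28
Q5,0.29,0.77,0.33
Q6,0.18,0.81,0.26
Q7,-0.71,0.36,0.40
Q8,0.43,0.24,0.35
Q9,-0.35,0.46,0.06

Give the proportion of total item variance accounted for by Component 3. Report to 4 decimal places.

SS loadings for Component 3 = 0.10² + 0.05² + 0.33² + 0.28² + 0.33² + 0.26² + 0.40² + 0.35² + 0.06² = 0.6624
Proportion of variance = 0.6624 / 9 = 0.0736.

0.0736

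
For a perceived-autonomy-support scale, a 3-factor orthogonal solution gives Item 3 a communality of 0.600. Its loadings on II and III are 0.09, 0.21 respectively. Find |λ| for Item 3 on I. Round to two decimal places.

0.74

Under orthogonal rotation h² = Σλ², so λ_I² = h² − (0.0522) = 0.600 − 0.0522 = 0.5478.
|λ| = √0.5478 = 0.7401.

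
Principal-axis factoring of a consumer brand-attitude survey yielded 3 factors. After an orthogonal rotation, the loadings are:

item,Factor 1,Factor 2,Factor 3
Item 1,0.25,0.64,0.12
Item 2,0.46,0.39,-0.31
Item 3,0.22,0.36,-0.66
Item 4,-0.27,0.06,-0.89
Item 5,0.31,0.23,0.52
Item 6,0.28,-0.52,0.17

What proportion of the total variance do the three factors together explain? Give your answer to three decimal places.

0.538

Communalities: 0.4865, 0.4598, 0.6136, 0.8686, 0.4194, 0.3777; Σh² = 3.2256.
Total variance with 6 standardized items is 6, so the solution explains 3.2256/6 = 0.5376.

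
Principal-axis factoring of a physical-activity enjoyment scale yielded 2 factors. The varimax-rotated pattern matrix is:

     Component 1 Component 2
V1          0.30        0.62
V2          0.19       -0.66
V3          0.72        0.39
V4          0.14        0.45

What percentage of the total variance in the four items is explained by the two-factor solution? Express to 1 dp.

SS loadings by factor: 0.6641, 1.1746; total = 1.8387.
Total variance with 4 standardized items is 4, so the solution explains 1.8387/4 = 0.4597 = 45.97%.

46.0%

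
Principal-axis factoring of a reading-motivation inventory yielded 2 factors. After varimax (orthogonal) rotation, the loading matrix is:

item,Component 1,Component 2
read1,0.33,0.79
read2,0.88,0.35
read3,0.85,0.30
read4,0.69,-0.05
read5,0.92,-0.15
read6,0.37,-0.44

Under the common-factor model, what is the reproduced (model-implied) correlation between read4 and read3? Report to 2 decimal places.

r̂ = Σ λ_i·λ_j across factors = (0.69)(0.85) + (-0.05)(0.30)
  = +0.5865 -0.0150 = 0.5715

0.57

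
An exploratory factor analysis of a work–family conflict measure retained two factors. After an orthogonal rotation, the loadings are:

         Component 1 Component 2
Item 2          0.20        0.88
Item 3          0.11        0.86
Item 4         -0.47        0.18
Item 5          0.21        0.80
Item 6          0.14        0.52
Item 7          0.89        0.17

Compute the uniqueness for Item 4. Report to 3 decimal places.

h² = (-0.47)² + 0.18² = 0.2209 + 0.0324 = 0.2533
Uniqueness u² = 1 − h² = 1 − 0.2533 = 0.7467

0.747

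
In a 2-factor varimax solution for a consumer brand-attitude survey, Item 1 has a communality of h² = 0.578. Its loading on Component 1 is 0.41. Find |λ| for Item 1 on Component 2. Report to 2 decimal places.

Under orthogonal rotation h² = Σλ², so λ_Component 2² = h² − (0.1681) = 0.578 − 0.1681 = 0.4099.
|λ| = √0.4099 = 0.6402.

0.64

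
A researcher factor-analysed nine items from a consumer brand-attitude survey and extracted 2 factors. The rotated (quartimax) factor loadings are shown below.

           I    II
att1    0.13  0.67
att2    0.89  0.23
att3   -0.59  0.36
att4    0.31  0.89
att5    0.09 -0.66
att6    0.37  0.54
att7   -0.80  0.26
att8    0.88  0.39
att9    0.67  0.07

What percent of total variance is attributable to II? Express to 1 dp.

SS loadings for II = 0.67² + 0.23² + 0.36² + 0.89² + (-0.66)² + 0.54² + 0.26² + 0.39² + 0.07² = 2.3753
With 9 standardized items, total variance = 9. Proportion = 2.3753/9 = 0.2639 → 26.39%.

26.4%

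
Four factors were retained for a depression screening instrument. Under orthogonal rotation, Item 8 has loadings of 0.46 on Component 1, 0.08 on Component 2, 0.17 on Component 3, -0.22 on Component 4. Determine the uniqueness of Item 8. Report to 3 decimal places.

0.705

h² = 0.46² + 0.08² + 0.17² + (-0.22)² = 0.2116 + 0.0064 + 0.0289 + 0.0484 = 0.2953
Uniqueness u² = 1 − h² = 1 − 0.2953 = 0.7047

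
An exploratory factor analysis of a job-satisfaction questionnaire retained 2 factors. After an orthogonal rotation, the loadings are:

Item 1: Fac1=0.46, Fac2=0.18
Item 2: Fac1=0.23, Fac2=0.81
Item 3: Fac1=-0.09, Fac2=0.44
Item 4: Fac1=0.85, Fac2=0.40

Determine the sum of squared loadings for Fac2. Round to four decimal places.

1.0421

SS loadings for Fac2 = 0.18² + 0.81² + 0.44² + 0.40² = 0.0324 + 0.6561 + 0.1936 + 0.1600 = 1.0421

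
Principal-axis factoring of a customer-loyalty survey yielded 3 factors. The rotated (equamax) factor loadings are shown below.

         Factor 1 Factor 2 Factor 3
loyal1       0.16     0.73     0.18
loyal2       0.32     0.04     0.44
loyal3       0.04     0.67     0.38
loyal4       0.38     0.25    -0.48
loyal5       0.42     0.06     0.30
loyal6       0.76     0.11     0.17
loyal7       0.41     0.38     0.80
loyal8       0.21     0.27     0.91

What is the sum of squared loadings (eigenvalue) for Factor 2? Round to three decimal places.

1.279

SS loadings for Factor 2 = 0.73² + 0.04² + 0.67² + 0.25² + 0.06² + 0.11² + 0.38² + 0.27² = 0.5329 + 0.0016 + 0.4489 + 0.0625 + 0.0036 + 0.0121 + 0.1444 + 0.0729 = 1.2789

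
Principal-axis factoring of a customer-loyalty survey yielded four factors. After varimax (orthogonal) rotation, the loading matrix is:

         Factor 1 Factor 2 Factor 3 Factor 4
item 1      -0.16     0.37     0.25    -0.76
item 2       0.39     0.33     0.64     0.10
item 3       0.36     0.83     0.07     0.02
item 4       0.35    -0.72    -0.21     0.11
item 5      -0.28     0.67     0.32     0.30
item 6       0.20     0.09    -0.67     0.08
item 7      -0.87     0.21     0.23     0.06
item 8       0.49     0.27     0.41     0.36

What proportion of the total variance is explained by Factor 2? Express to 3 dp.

0.253

SS loadings for Factor 2 = 0.37² + 0.33² + 0.83² + (-0.72)² + 0.67² + 0.09² + 0.21² + 0.27² = 2.0271
Proportion of variance = 2.0271 / 8 = 0.2534.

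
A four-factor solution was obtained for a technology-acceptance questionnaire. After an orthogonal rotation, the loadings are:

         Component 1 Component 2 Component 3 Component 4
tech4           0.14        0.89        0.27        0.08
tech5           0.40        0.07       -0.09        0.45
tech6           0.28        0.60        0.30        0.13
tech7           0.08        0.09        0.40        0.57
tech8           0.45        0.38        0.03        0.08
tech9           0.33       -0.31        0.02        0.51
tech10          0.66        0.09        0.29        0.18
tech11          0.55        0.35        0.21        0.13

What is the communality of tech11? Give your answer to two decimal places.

0.49

h² = 0.55² + 0.35² + 0.21² + 0.13² = 0.3025 + 0.1225 + 0.0441 + 0.0169 = 0.4860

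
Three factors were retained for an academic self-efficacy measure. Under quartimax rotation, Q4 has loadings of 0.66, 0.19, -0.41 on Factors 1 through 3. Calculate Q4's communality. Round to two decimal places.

0.64

h² = 0.66² + 0.19² + (-0.41)² = 0.4356 + 0.0361 + 0.1681 = 0.6398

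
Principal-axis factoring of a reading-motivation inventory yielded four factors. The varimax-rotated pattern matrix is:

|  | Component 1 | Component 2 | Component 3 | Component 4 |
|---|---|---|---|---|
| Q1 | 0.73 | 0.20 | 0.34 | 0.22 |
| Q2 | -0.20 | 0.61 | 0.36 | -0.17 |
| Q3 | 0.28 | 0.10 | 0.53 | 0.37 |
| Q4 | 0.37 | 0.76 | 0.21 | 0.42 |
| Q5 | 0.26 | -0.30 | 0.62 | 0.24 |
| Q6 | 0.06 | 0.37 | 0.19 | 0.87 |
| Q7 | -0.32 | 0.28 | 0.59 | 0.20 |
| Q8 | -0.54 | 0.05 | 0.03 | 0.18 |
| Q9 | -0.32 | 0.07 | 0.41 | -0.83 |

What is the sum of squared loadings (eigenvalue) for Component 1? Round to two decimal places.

SS loadings for Component 1 = 0.73² + (-0.20)² + 0.28² + 0.37² + 0.26² + 0.06² + (-0.32)² + (-0.54)² + (-0.32)² = 0.5329 + 0.0400 + 0.0784 + 0.1369 + 0.0676 + 0.0036 + 0.1024 + 0.2916 + 0.1024 = 1.3558

1.36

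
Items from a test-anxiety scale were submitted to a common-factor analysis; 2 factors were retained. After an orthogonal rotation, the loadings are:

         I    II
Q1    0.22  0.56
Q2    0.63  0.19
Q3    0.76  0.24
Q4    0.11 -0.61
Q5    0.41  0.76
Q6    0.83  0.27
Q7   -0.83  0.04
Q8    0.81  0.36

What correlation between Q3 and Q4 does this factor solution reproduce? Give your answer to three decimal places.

-0.063

r̂ = Σ λ_i·λ_j across factors = (0.76)(0.11) + (0.24)(-0.61)
  = +0.0836 -0.1464 = -0.0628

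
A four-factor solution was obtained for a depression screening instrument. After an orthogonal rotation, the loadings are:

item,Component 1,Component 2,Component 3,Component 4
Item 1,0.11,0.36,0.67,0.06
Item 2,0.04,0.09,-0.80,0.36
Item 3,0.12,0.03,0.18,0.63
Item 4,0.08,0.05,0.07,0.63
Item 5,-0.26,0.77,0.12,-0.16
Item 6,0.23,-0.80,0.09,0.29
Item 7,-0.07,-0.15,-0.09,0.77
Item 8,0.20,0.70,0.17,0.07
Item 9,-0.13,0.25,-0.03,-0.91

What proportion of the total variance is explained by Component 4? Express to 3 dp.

0.274

SS loadings for Component 4 = 0.06² + 0.36² + 0.63² + 0.63² + (-0.16)² + 0.29² + 0.77² + 0.07² + (-0.91)² = 2.4626
Proportion of variance = 2.4626 / 9 = 0.2736.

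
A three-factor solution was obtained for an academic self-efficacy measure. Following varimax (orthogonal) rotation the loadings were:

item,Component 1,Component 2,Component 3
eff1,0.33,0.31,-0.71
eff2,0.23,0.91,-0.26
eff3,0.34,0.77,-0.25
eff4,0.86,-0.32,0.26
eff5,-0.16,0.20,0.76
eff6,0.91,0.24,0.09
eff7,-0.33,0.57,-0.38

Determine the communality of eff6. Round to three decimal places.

h² = 0.91² + 0.24² + 0.09² = 0.8281 + 0.0576 + 0.0081 = 0.8938

0.894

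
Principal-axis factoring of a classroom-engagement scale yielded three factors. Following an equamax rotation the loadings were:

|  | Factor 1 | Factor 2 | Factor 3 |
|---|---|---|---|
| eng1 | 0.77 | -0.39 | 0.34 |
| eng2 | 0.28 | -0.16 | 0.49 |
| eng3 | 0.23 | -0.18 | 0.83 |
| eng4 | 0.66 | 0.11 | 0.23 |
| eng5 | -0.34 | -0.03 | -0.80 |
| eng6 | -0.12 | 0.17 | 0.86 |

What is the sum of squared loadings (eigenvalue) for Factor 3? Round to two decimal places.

2.48

SS loadings for Factor 3 = 0.34² + 0.49² + 0.83² + 0.23² + (-0.80)² + 0.86² = 0.1156 + 0.2401 + 0.6889 + 0.0529 + 0.6400 + 0.7396 = 2.4771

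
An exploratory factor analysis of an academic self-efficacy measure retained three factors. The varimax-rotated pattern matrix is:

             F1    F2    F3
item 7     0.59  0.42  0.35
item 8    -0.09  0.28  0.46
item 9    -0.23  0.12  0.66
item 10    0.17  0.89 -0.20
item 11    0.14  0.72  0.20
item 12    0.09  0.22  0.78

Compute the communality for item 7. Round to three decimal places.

h² = 0.59² + 0.42² + 0.35² = 0.3481 + 0.1764 + 0.1225 = 0.6470

0.647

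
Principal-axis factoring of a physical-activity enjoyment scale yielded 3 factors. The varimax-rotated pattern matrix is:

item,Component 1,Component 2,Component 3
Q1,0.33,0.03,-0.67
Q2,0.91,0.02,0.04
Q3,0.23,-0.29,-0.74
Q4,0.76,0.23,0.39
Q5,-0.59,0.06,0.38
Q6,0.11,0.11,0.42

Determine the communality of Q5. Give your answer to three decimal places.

h² = (-0.59)² + 0.06² + 0.38² = 0.3481 + 0.0036 + 0.1444 = 0.4961

0.496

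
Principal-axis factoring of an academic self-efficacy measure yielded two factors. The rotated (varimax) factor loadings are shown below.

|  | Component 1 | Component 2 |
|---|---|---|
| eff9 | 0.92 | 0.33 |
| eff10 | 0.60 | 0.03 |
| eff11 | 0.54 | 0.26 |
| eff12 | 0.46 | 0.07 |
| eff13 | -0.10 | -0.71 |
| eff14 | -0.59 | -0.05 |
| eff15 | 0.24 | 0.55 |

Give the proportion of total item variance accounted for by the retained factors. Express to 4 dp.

Communalities: 0.9553, 0.3609, 0.3592, 0.2165, 0.5141, 0.3506, 0.3601; Σh² = 3.1167.
Total variance with 7 standardized items is 7, so the solution explains 3.1167/7 = 0.4452.

0.4452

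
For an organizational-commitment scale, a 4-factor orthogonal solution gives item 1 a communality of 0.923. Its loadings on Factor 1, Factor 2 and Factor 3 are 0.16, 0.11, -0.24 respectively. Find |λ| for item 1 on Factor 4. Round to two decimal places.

Under orthogonal rotation h² = Σλ², so λ_Factor 4² = h² − (0.0953) = 0.923 − 0.0953 = 0.8277.
|λ| = √0.8277 = 0.9098.

0.91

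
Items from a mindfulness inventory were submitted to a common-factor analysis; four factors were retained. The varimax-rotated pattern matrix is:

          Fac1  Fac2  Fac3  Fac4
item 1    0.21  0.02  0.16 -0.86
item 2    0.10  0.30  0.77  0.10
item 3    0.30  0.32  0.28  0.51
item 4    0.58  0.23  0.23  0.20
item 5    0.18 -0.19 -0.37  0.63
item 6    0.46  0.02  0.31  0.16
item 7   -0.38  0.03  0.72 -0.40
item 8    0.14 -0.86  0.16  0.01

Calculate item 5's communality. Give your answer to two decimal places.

0.60

h² = 0.18² + (-0.19)² + (-0.37)² + 0.63² = 0.0324 + 0.0361 + 0.1369 + 0.3969 = 0.6023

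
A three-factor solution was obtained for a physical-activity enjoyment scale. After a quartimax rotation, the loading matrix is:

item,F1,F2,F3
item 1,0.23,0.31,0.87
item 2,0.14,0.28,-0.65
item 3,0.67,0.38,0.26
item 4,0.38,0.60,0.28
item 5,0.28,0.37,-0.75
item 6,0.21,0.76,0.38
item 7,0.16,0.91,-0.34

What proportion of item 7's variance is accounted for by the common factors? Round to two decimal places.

h² = 0.16² + 0.91² + (-0.34)² = 0.0256 + 0.8281 + 0.1156 = 0.9693

0.97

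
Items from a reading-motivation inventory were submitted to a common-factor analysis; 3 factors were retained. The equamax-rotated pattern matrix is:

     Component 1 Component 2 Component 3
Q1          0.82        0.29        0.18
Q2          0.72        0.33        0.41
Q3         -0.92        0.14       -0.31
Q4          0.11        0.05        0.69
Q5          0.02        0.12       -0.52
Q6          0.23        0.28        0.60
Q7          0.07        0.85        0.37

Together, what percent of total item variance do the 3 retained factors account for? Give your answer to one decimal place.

66.8%

Communalities: 0.7889, 0.7954, 0.9621, 0.4907, 0.2852, 0.4913, 0.8643; Σh² = 4.6779.
Total variance with 7 standardized items is 7, so the solution explains 4.6779/7 = 0.6683 = 66.83%.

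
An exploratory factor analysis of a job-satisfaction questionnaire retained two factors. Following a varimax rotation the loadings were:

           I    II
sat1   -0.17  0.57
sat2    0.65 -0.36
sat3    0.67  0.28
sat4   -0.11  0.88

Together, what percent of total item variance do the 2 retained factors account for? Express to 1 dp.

SS loadings by factor: 0.9124, 1.3073; total = 2.2197.
Total variance with 4 standardized items is 4, so the solution explains 2.2197/4 = 0.5549 = 55.49%.

55.5%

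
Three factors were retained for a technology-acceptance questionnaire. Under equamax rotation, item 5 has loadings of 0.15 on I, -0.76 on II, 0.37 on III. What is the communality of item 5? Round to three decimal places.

0.737

h² = 0.15² + (-0.76)² + 0.37² = 0.0225 + 0.5776 + 0.1369 = 0.7370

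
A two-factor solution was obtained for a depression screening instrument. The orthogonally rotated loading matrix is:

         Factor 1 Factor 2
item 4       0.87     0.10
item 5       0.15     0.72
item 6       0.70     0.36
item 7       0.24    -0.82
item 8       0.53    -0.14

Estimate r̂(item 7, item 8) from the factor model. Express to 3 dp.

r̂ = Σ λ_i·λ_j across factors = (0.24)(0.53) + (-0.82)(-0.14)
  = +0.1272 +0.1148 = 0.2420

0.242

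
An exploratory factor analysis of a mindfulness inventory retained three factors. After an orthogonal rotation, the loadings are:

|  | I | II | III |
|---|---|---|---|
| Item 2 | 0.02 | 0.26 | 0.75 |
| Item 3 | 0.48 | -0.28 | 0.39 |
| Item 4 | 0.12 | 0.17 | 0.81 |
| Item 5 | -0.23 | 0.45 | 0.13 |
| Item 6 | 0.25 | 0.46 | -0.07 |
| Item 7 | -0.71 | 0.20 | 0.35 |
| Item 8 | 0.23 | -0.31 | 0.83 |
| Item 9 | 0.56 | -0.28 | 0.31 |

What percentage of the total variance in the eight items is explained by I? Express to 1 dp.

SS loadings for I = 0.02² + 0.48² + 0.12² + (-0.23)² + 0.25² + (-0.71)² + 0.23² + 0.56² = 1.2312
With 8 standardized items, total variance = 8. Proportion = 1.2312/8 = 0.1539 → 15.39%.

15.4%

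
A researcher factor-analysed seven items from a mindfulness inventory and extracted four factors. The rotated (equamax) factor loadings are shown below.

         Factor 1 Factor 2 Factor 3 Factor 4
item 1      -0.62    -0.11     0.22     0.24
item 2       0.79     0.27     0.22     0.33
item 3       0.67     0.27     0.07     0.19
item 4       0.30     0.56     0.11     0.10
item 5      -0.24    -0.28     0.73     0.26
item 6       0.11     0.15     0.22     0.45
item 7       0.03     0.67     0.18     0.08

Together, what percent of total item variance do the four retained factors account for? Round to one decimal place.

Communalities: 0.5025, 0.8543, 0.5628, 0.4257, 0.7365, 0.2855, 0.4886; Σh² = 3.8559.
Total variance with 7 standardized items is 7, so the solution explains 3.8559/7 = 0.5508 = 55.08%.

55.1%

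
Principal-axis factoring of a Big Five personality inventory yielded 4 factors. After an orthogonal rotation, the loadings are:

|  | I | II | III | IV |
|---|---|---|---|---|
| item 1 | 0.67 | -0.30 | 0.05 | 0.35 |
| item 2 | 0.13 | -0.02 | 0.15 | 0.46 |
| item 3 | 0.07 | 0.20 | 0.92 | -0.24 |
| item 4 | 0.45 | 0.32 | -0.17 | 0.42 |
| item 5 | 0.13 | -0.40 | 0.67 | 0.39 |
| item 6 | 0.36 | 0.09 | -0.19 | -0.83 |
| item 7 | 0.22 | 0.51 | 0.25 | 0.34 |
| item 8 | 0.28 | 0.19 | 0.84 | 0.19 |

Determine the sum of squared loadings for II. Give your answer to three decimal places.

SS loadings for II = (-0.30)² + (-0.02)² + 0.20² + 0.32² + (-0.40)² + 0.09² + 0.51² + 0.19² = 0.0900 + 0.0004 + 0.0400 + 0.1024 + 0.1600 + 0.0081 + 0.2601 + 0.0361 = 0.6971

0.697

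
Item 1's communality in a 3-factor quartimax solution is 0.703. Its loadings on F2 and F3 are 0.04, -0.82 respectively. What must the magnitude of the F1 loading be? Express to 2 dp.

Under orthogonal rotation h² = Σλ², so λ_F1² = h² − (0.6740) = 0.703 − 0.6740 = 0.0290.
|λ| = √0.0290 = 0.1703.

0.17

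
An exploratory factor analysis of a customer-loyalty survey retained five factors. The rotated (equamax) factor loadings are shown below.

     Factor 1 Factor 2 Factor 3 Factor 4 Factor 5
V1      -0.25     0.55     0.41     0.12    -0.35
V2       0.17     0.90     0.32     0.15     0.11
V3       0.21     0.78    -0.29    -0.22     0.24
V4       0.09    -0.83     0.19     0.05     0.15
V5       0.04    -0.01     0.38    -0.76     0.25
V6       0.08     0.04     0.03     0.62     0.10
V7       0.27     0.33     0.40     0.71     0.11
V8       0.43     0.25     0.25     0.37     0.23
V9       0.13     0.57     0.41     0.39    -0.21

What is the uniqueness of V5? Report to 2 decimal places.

0.21

h² = 0.04² + (-0.01)² + 0.38² + (-0.76)² + 0.25² = 0.0016 + 0.0001 + 0.1444 + 0.5776 + 0.0625 = 0.7862
Uniqueness u² = 1 − h² = 1 − 0.7862 = 0.2138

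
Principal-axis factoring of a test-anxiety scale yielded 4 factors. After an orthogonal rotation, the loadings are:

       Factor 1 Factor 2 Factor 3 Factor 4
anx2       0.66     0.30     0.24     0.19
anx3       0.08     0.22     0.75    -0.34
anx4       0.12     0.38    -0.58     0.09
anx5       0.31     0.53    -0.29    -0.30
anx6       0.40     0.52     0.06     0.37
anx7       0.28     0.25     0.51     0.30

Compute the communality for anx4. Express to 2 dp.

0.50

h² = 0.12² + 0.38² + (-0.58)² + 0.09² = 0.0144 + 0.1444 + 0.3364 + 0.0081 = 0.5033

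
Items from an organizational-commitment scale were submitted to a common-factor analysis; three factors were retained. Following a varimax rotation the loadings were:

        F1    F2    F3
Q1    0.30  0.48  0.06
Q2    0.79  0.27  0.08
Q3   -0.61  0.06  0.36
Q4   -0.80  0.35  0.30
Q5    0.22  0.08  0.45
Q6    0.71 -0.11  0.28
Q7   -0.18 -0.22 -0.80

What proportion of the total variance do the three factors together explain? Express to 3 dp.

SS loadings by factor: 2.3111, 0.4963, 1.1505; total = 3.9579.
Total variance with 7 standardized items is 7, so the solution explains 3.9579/7 = 0.5654.

0.565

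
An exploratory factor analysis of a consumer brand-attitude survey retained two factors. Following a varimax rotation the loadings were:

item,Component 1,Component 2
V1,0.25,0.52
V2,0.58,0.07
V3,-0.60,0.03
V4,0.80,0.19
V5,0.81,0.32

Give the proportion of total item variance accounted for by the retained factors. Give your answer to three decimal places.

SS loadings by factor: 2.0550, 0.4147; total = 2.4697.
Total variance with 5 standardized items is 5, so the solution explains 2.4697/5 = 0.4939.

0.494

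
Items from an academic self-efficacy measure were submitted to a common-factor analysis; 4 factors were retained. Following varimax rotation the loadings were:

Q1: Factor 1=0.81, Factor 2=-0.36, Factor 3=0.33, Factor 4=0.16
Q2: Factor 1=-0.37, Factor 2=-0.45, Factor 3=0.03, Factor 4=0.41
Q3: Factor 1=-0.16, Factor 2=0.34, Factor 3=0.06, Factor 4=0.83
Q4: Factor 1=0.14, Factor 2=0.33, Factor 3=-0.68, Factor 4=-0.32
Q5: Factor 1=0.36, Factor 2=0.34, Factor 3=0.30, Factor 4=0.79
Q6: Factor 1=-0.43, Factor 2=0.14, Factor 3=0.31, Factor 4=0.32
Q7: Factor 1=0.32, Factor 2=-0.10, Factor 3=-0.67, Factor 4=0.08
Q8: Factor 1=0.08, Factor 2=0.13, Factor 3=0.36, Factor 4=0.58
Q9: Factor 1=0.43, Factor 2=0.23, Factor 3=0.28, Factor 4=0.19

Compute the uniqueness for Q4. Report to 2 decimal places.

h² = 0.14² + 0.33² + (-0.68)² + (-0.32)² = 0.0196 + 0.1089 + 0.4624 + 0.1024 = 0.6933
Uniqueness u² = 1 − h² = 1 − 0.6933 = 0.3067

0.31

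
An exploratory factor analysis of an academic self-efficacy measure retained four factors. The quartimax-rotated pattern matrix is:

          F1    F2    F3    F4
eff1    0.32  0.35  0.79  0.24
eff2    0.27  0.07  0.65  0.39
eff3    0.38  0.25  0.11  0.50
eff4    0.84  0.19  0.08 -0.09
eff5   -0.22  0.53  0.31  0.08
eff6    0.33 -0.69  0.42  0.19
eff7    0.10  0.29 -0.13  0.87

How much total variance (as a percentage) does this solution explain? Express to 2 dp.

Communalities: 0.9066, 0.6524, 0.4690, 0.7562, 0.4318, 0.7975, 0.8679; Σh² = 4.8814.
Total variance with 7 standardized items is 7, so the solution explains 4.8814/7 = 0.6973 = 69.73%.

69.73%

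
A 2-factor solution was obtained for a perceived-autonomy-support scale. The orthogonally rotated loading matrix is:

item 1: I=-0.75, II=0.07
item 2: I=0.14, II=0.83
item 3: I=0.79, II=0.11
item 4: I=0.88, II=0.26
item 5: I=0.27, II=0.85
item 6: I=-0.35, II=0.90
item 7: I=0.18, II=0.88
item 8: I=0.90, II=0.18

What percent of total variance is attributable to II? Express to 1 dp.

38.9%

SS loadings for II = 0.07² + 0.83² + 0.11² + 0.26² + 0.85² + 0.90² + 0.88² + 0.18² = 3.1128
With 8 standardized items, total variance = 8. Proportion = 3.1128/8 = 0.3891 → 38.91%.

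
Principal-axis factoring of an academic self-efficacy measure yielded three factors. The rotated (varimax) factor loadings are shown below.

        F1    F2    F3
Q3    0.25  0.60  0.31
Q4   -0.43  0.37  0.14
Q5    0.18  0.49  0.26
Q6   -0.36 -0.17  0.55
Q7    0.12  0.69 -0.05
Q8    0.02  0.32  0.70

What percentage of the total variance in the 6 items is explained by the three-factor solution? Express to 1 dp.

45.8%

Communalities: 0.5186, 0.3414, 0.3401, 0.4610, 0.4930, 0.5928; Σh² = 2.7469.
Total variance with 6 standardized items is 6, so the solution explains 2.7469/6 = 0.4578 = 45.78%.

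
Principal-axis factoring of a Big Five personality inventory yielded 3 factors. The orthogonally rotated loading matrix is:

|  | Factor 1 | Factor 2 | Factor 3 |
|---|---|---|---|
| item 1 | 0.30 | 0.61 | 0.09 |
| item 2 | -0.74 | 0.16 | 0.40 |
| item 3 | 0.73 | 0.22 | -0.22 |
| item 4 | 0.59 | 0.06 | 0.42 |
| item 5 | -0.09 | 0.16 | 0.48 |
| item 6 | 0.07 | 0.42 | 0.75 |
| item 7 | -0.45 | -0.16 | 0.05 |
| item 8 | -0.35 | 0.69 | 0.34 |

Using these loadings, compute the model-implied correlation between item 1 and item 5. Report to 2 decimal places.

0.11

r̂ = Σ λ_i·λ_j across factors = (0.30)(-0.09) + (0.61)(0.16) + (0.09)(0.48)
  = -0.0270 +0.0976 +0.0432 = 0.1138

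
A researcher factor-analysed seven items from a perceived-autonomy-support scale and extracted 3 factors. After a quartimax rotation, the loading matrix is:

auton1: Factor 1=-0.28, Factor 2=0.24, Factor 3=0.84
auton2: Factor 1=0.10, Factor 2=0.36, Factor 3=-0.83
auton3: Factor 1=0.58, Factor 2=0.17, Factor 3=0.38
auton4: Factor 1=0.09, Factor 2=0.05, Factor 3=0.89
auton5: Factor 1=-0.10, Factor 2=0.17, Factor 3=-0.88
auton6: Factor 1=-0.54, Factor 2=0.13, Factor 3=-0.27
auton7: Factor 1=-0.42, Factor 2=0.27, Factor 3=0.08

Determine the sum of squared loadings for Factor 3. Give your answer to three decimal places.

SS loadings for Factor 3 = 0.84² + (-0.83)² + 0.38² + 0.89² + (-0.88)² + (-0.27)² + 0.08² = 0.7056 + 0.6889 + 0.1444 + 0.7921 + 0.7744 + 0.0729 + 0.0064 = 3.1847

3.185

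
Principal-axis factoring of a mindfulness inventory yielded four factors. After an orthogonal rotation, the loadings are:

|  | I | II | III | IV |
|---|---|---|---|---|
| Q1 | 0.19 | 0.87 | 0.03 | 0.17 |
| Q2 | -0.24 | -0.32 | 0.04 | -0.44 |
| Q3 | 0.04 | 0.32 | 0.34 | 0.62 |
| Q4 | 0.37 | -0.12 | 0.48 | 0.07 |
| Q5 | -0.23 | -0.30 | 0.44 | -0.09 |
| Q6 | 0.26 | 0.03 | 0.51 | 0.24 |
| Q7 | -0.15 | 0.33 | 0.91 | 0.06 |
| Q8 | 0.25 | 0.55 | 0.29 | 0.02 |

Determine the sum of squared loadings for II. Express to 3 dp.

1.478

SS loadings for II = 0.87² + (-0.32)² + 0.32² + (-0.12)² + (-0.30)² + 0.03² + 0.33² + 0.55² = 0.7569 + 0.1024 + 0.1024 + 0.0144 + 0.0900 + 0.0009 + 0.1089 + 0.3025 = 1.4784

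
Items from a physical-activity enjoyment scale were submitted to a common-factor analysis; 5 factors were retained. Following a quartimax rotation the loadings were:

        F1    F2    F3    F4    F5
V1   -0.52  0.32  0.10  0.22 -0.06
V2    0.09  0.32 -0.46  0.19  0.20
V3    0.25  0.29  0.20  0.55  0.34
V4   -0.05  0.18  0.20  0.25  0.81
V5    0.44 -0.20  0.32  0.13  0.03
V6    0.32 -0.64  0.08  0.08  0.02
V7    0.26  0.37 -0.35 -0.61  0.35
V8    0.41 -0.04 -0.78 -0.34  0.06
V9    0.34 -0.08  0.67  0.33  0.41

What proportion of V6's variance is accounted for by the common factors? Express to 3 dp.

0.525

h² = 0.32² + (-0.64)² + 0.08² + 0.08² + 0.02² = 0.1024 + 0.4096 + 0.0064 + 0.0064 + 0.0004 = 0.5252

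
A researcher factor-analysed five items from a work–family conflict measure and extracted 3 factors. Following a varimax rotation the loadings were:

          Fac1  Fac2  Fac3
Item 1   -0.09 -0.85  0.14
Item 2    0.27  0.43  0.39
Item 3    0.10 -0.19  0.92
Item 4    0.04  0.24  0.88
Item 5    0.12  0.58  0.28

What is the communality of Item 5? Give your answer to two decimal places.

0.43

h² = 0.12² + 0.58² + 0.28² = 0.0144 + 0.3364 + 0.0784 = 0.4292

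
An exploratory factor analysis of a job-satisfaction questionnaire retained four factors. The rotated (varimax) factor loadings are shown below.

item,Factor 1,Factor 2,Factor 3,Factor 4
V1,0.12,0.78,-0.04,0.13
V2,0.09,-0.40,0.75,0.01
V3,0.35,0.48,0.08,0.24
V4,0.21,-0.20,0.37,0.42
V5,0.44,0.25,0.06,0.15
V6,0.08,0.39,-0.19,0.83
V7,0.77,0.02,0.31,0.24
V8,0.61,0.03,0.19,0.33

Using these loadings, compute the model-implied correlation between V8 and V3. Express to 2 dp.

0.32

r̂ = Σ λ_i·λ_j across factors = (0.61)(0.35) + (0.03)(0.48) + (0.19)(0.08) + (0.33)(0.24)
  = +0.2135 +0.0144 +0.0152 +0.0792 = 0.3223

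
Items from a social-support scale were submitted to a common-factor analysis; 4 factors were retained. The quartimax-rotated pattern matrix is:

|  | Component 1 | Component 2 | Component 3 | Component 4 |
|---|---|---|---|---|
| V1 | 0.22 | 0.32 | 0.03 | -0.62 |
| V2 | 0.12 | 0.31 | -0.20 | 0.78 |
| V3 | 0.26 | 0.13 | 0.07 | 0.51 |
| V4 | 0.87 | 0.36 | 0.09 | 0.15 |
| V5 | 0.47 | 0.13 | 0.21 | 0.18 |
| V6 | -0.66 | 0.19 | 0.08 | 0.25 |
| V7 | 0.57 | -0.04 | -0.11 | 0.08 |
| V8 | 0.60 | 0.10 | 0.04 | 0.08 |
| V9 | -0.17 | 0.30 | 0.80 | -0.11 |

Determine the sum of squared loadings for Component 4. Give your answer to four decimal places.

SS loadings for Component 4 = (-0.62)² + 0.78² + 0.51² + 0.15² + 0.18² + 0.25² + 0.08² + 0.08² + (-0.11)² = 0.3844 + 0.6084 + 0.2601 + 0.0225 + 0.0324 + 0.0625 + 0.0064 + 0.0064 + 0.0121 = 1.3952

1.3952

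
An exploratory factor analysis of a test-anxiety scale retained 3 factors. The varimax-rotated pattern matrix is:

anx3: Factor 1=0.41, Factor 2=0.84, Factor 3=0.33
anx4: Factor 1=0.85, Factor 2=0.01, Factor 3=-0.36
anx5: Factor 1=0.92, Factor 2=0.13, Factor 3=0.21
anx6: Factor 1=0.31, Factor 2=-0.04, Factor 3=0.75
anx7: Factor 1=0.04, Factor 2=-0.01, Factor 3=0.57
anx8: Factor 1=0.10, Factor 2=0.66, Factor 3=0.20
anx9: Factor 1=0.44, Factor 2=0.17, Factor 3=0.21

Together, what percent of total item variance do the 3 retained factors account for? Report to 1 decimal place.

64.0%

SS loadings by factor: 2.0383, 1.1888, 1.2541; total = 4.4812.
Total variance with 7 standardized items is 7, so the solution explains 4.4812/7 = 0.6402 = 64.02%.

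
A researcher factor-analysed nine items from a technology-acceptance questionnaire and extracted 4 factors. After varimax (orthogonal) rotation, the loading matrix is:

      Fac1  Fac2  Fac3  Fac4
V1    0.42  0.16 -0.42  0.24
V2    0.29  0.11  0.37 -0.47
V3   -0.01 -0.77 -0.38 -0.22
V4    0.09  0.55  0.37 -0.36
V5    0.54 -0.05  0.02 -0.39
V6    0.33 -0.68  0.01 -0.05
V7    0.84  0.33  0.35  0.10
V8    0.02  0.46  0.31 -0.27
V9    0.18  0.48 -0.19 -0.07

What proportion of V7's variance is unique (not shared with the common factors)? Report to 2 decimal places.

0.05

h² = 0.84² + 0.33² + 0.35² + 0.10² = 0.7056 + 0.1089 + 0.1225 + 0.0100 = 0.9470
Uniqueness u² = 1 − h² = 1 − 0.9470 = 0.0530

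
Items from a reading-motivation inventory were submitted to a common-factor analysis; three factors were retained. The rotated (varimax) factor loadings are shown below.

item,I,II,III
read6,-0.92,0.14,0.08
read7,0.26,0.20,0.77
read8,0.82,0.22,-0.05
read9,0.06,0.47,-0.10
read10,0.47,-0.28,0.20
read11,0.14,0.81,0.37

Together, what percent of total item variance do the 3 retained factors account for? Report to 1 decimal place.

SS loadings by factor: 1.8305, 1.0634, 0.7887; total = 3.6826.
Total variance with 6 standardized items is 6, so the solution explains 3.6826/6 = 0.6138 = 61.38%.

61.4%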